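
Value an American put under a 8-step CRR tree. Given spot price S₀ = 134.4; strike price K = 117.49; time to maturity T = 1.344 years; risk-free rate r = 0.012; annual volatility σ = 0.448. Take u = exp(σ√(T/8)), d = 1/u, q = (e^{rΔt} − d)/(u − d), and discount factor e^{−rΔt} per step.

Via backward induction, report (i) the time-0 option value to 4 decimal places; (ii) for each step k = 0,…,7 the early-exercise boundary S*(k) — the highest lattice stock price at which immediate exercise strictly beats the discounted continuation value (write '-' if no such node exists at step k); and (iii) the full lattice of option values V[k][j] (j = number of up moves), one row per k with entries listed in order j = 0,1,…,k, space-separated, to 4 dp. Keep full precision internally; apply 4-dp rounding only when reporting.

params: Δt=0.16800 u=1.20157 d=0.83225 q=0.45969 e^(-rΔt)=0.99799
t_8 payoffs: 86.5572 72.8304 53.0123 24.3997 0.0000 0.0000 0.0000 0.0000 0.0000
t_7: node(7,0) S=37.1678 payoff=80.3222 vs cont=80.0856 → 80.3222 [stop]  node(7,1) S=53.6614 payoff=63.8286 vs cont=63.5920 → 63.8286 [stop]  node(7,2) S=77.4742 payoff=40.0158 vs cont=39.7792 → 40.0158 [stop]  node(7,3) S=111.8541 payoff=5.6359 vs cont=13.1570 → 13.1570 [wait]  node(7,4) S=161.4904 payoff=0.0000 vs cont=0.0000 → 0.0000 [wait]  node(7,5) S=233.1534 payoff=0.0000 vs cont=0.0000 → 0.0000 [wait]  node(7,6) S=336.6175 payoff=0.0000 vs cont=0.0000 → 0.0000 [wait]  node(7,7) S=485.9948 payoff=0.0000 vs cont=0.0000 → 0.0000 [wait]  ⇒ S*(7)=77.4742
t_6: node(6,0) S=44.6596 payoff=72.8304 vs cont=72.5938 → 72.8304 [stop]  node(6,1) S=64.4777 payoff=53.0123 vs cont=52.7757 → 53.0123 [stop]  node(6,2) S=93.0903 payoff=24.3997 vs cont=27.6135 → 27.6135 [wait]  node(6,3) S=134.4000 payoff=0.0000 vs cont=7.0946 → 7.0946 [wait]  node(6,4) S=194.0413 payoff=0.0000 vs cont=0.0000 → 0.0000 [wait]  node(6,5) S=280.1491 payoff=0.0000 vs cont=0.0000 → 0.0000 [wait]  node(6,6) S=404.4680 payoff=0.0000 vs cont=0.0000 → 0.0000 [wait]  ⇒ S*(6)=64.4777
t_5: node(5,0) S=53.6614 payoff=63.8286 vs cont=63.5920 → 63.8286 [stop]  node(5,1) S=77.4742 payoff=40.0158 vs cont=41.2536 → 41.2536 [wait]  node(5,2) S=111.8541 payoff=5.6359 vs cont=18.1446 → 18.1446 [wait]  node(5,3) S=161.4904 payoff=0.0000 vs cont=3.8256 → 3.8256 [wait]  node(5,4) S=233.1534 payoff=0.0000 vs cont=0.0000 → 0.0000 [wait]  node(5,5) S=336.6175 payoff=0.0000 vs cont=0.0000 → 0.0000 [wait]  ⇒ S*(5)=53.6614
t_4: node(4,0) S=64.4777 payoff=53.0123 vs cont=53.3435 → 53.3435 [wait]  node(4,1) S=93.0903 payoff=24.3997 vs cont=30.5690 → 30.5690 [wait]  node(4,2) S=134.4000 payoff=0.0000 vs cont=11.5390 → 11.5390 [wait]  node(4,3) S=194.0413 payoff=0.0000 vs cont=2.0628 → 2.0628 [wait]  node(4,4) S=280.1491 payoff=0.0000 vs cont=0.0000 → 0.0000 [wait]  ⇒ S*(4)=-
t_3: node(3,0) S=77.4742 payoff=40.0158 vs cont=42.7880 → 42.7880 [wait]  node(3,1) S=111.8541 payoff=5.6359 vs cont=21.7772 → 21.7772 [wait]  node(3,2) S=161.4904 payoff=0.0000 vs cont=7.1685 → 7.1685 [wait]  node(3,3) S=233.1534 payoff=0.0000 vs cont=1.1123 → 1.1123 [wait]  ⇒ S*(3)=-
t_2: node(2,0) S=93.0903 payoff=24.3997 vs cont=33.0629 → 33.0629 [wait]  node(2,1) S=134.4000 payoff=0.0000 vs cont=15.0315 → 15.0315 [wait]  node(2,2) S=194.0413 payoff=0.0000 vs cont=4.3757 → 4.3757 [wait]  ⇒ S*(2)=-
t_1: node(1,0) S=111.8541 payoff=5.6359 vs cont=24.7242 → 24.7242 [wait]  node(1,1) S=161.4904 payoff=0.0000 vs cont=10.1128 → 10.1128 [wait]  ⇒ S*(1)=-
t_0: node(0,0) S=134.4000 payoff=0.0000 vs cont=17.9713 → 17.9713 [wait]  ⇒ S*(0)=-

price = 17.9713
boundary = - - - - - 53.6614 64.4777 77.4742
tree:
17.9713
24.7242 10.1128
33.0629 15.0315 4.3757
42.7880 21.7772 7.1685 1.1123
53.3435 30.5690 11.5390 2.0628 0.0000
63.8286 41.2536 18.1446 3.8256 0.0000 0.0000
72.8304 53.0123 27.6135 7.0946 0.0000 0.0000 0.0000
80.3222 63.8286 40.0158 13.1570 0.0000 0.0000 0.0000 0.0000
86.5572 72.8304 53.0123 24.3997 0.0000 0.0000 0.0000 0.0000 0.0000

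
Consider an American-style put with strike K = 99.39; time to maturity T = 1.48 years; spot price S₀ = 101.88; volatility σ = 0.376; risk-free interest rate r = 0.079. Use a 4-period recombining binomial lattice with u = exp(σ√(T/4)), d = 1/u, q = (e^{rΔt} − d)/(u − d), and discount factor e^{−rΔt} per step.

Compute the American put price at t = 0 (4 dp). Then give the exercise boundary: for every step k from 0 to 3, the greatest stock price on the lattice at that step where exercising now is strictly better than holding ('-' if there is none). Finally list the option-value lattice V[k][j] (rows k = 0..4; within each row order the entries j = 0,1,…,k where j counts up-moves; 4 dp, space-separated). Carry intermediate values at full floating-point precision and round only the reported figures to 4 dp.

price = 12.1284
boundary = - - 64.4811 81.0514
tree:
12.1284
21.0257 4.1981
34.9089 8.7742 0.0000
48.0916 18.3386 0.0000 0.0000
58.5791 34.9089 0.0000 0.0000 0.0000

Δt=0.37000, u=1.25698, d=0.79556, q=0.50735, disc=e^(-rΔt)=0.97119
k=4 terminal: V=max(K-S,0) → 58.5791 34.9089 0.0000 0.0000 0.0000
k=3: j=0 S=51.2984 intr=48.0916 cont=45.2285 V=48.0916[EX]; j=1 S=81.0514 intr=18.3386 cont=16.7024 V=18.3386[EX]; j=2 S=128.0611 intr=0.0000 cont=0.0000 V=0.0000[hold]; j=3 S=202.3363 intr=0.0000 cont=0.0000 V=0.0000[hold]  S*(3)=81.0514
k=2: j=0 S=64.4811 intr=34.9089 cont=32.0458 V=34.9089[EX]; j=1 S=101.8800 intr=0.0000 cont=8.7742 V=8.7742[hold]; j=2 S=160.9702 intr=0.0000 cont=0.0000 V=0.0000[hold]  S*(2)=64.4811
k=1: j=0 S=81.0514 intr=18.3386 cont=21.0257 V=21.0257[hold]; j=1 S=128.0611 intr=0.0000 cont=4.1981 V=4.1981[hold]  S*(1)=-
k=0: j=0 S=101.8800 intr=0.0000 cont=12.1284 V=12.1284[hold]  S*(0)=-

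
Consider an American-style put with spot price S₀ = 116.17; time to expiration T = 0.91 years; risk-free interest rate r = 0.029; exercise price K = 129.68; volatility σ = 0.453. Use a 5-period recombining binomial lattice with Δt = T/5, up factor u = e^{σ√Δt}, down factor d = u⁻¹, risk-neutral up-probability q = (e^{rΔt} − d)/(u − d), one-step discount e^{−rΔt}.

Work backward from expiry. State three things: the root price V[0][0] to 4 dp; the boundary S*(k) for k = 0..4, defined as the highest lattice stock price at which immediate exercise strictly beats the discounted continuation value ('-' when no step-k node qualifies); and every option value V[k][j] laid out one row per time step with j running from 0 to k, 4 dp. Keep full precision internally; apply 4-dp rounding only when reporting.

price = 26.8827
boundary = - - 78.9285 65.0584 78.9285
tree:
26.8827
37.7432 14.7152
50.7515 23.2323 5.1006
64.6216 35.3388 9.5922 0.0000
76.0543 50.7515 18.0391 0.0000 0.0000
85.4779 64.6216 33.9245 0.0000 0.0000 0.0000

Δt=0.18200  u=1.21319  d=0.82427  q=0.46544  discount=0.99474
step 5 (expiry): payoffs max(K−S,0) = 85.4779 64.6216 33.9245 0.0000 0.0000 0.0000
step 4: (k=4,j=0): S=53.6257, (K−S)⁺=76.0543, hold=75.3716 ⇒ V=76.0543 exercise | (k=4,j=1): S=78.9285, (K−S)⁺=50.7515, hold=50.0689 ⇒ V=50.7515 exercise | (k=4,j=2): S=116.1700, (K−S)⁺=13.5100, hold=18.0391 ⇒ V=18.0391 continue | (k=4,j=3): S=170.9836, (K−S)⁺=0.0000, hold=0.0000 ⇒ V=0.0000 continue | (k=4,j=4): S=251.6603, (K−S)⁺=0.0000, hold=0.0000 ⇒ V=0.0000 continue  boundary S*=78.9285
step 3: (k=3,j=0): S=65.0584, (K−S)⁺=64.6216, hold=63.9389 ⇒ V=64.6216 exercise | (k=3,j=1): S=95.7555, (K−S)⁺=33.9245, hold=35.3388 ⇒ V=35.3388 continue | (k=3,j=2): S=140.9367, (K−S)⁺=0.0000, hold=9.5922 ⇒ V=9.5922 continue | (k=3,j=3): S=207.4362, (K−S)⁺=0.0000, hold=0.0000 ⇒ V=0.0000 continue  boundary S*=65.0584
step 2: (k=2,j=0): S=78.9285, (K−S)⁺=50.7515, hold=50.7237 ⇒ V=50.7515 exercise | (k=2,j=1): S=116.1700, (K−S)⁺=13.5100, hold=23.2323 ⇒ V=23.2323 continue | (k=2,j=2): S=170.9836, (K−S)⁺=0.0000, hold=5.1006 ⇒ V=5.1006 continue  boundary S*=78.9285
step 1: (k=1,j=0): S=95.7555, (K−S)⁺=33.9245, hold=37.7432 ⇒ V=37.7432 continue | (k=1,j=1): S=140.9367, (K−S)⁺=0.0000, hold=14.7152 ⇒ V=14.7152 continue  boundary S*=-
step 0: (k=0,j=0): S=116.1700, (K−S)⁺=13.5100, hold=26.8827 ⇒ V=26.8827 continue  boundary S*=-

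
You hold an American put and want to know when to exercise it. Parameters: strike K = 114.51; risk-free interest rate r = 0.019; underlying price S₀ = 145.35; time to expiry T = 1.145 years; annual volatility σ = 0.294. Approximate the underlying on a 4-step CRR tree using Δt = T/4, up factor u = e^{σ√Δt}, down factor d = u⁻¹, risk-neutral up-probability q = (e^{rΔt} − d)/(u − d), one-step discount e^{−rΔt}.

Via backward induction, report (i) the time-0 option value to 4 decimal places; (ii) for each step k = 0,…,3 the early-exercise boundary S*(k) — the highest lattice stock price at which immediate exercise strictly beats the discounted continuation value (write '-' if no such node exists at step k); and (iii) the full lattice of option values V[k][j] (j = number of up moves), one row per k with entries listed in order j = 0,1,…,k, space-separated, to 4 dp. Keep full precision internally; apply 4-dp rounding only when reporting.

Δt=0.28625, u=1.17034, d=0.85445, q=0.47802, disc=e^(-rΔt)=0.99458
k=4 terminal: V=max(K-S,0) → 37.0349 8.3921 0.0000 0.0000 0.0000
k=3: j=0 S=90.6725 intr=23.8375 cont=23.2164 V=23.8375[EX]; j=1 S=124.1944 intr=0.0000 cont=4.3567 V=4.3567[hold]; j=2 S=170.1094 intr=0.0000 cont=0.0000 V=0.0000[hold]; j=3 S=232.9992 intr=0.0000 cont=0.0000 V=0.0000[hold]  S*(3)=90.6725
k=2: j=0 S=106.1179 intr=8.3921 cont=14.4465 V=14.4465[hold]; j=1 S=145.3500 intr=0.0000 cont=2.2618 V=2.2618[hold]; j=2 S=199.0863 intr=0.0000 cont=0.0000 V=0.0000[hold]  S*(2)=-
k=1: j=0 S=124.1944 intr=0.0000 cont=8.5752 V=8.5752[hold]; j=1 S=170.1094 intr=0.0000 cont=1.1742 V=1.1742[hold]  S*(1)=-
k=0: j=0 S=145.3500 intr=0.0000 cont=5.0100 V=5.0100[hold]  S*(0)=-

price = 5.0100
boundary = - - - 90.6725
tree:
5.0100
8.5752 1.1742
14.4465 2.2618 0.0000
23.8375 4.3567 0.0000 0.0000
37.0349 8.3921 0.0000 0.0000 0.0000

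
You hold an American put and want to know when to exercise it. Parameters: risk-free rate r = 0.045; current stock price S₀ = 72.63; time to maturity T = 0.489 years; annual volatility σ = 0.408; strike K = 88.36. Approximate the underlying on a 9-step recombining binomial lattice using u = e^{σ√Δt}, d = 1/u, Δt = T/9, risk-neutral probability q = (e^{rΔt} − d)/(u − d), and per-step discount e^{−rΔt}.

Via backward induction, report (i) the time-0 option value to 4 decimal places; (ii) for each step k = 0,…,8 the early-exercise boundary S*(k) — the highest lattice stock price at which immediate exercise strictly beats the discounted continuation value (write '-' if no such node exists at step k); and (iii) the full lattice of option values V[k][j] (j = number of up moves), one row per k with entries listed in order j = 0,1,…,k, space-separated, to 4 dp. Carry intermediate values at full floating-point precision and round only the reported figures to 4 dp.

params: Δt=0.05433 u=1.09977 d=0.90928 q=0.48909 e^(-rΔt)=0.99756
t_9 payoffs: 57.5002 51.0352 43.2157 33.7580 22.3190 8.4836 0.0000 0.0000 0.0000 0.0000
t_8: node(8,0) S=33.9387 payoff=54.4213 vs cont=54.2055 → 54.4213 [stop]  node(8,1) S=41.0488 payoff=47.3112 vs cont=47.0954 → 47.3112 [stop]  node(8,2) S=49.6484 payoff=38.7116 vs cont=38.4958 → 38.7116 [stop]  node(8,3) S=60.0497 payoff=28.3103 vs cont=28.0945 → 28.3103 [stop]  node(8,4) S=72.6300 payoff=15.7300 vs cont=15.5142 → 15.7300 [stop]  node(8,5) S=87.8459 payoff=0.5141 vs cont=4.3237 → 4.3237 [wait]  node(8,6) S=106.2494 payoff=0.0000 vs cont=0.0000 → 0.0000 [wait]  node(8,7) S=128.5085 payoff=0.0000 vs cont=0.0000 → 0.0000 [wait]  node(8,8) S=155.4308 payoff=0.0000 vs cont=0.0000 → 0.0000 [wait]  ⇒ S*(8)=72.6300
t_7: node(7,0) S=37.3248 payoff=51.0352 vs cont=50.8194 → 51.0352 [stop]  node(7,1) S=45.1443 payoff=43.2157 vs cont=42.9999 → 43.2157 [stop]  node(7,2) S=54.6020 payoff=33.7580 vs cont=33.5423 → 33.7580 [stop]  node(7,3) S=66.0410 payoff=22.3190 vs cont=22.1033 → 22.3190 [stop]  node(7,4) S=79.8764 payoff=8.4836 vs cont=10.1265 → 10.1265 [wait]  node(7,5) S=96.6104 payoff=0.0000 vs cont=2.2036 → 2.2036 [wait]  node(7,6) S=116.8501 payoff=0.0000 vs cont=0.0000 → 0.0000 [wait]  node(7,7) S=141.3300 payoff=0.0000 vs cont=0.0000 → 0.0000 [wait]  ⇒ S*(7)=66.0410
t_6: node(6,0) S=41.0488 payoff=47.3112 vs cont=47.0954 → 47.3112 [stop]  node(6,1) S=49.6484 payoff=38.7116 vs cont=38.4958 → 38.7116 [stop]  node(6,2) S=60.0497 payoff=28.3103 vs cont=28.0945 → 28.3103 [stop]  node(6,3) S=72.6300 payoff=15.7300 vs cont=16.3158 → 16.3158 [wait]  node(6,4) S=87.8459 payoff=0.5141 vs cont=6.2362 → 6.2362 [wait]  node(6,5) S=106.2494 payoff=0.0000 vs cont=1.1231 → 1.1231 [wait]  node(6,6) S=128.5085 payoff=0.0000 vs cont=0.0000 → 0.0000 [wait]  ⇒ S*(6)=60.0497
t_5: node(5,0) S=45.1443 payoff=43.2157 vs cont=42.9999 → 43.2157 [stop]  node(5,1) S=54.6020 payoff=33.7580 vs cont=33.5423 → 33.7580 [stop]  node(5,2) S=66.0410 payoff=22.3190 vs cont=22.3891 → 22.3891 [wait]  node(5,3) S=79.8764 payoff=8.4836 vs cont=11.3581 → 11.3581 [wait]  node(5,4) S=96.6104 payoff=0.0000 vs cont=3.7263 → 3.7263 [wait]  node(5,5) S=116.8501 payoff=0.0000 vs cont=0.5724 → 0.5724 [wait]  ⇒ S*(5)=54.6020
t_4: node(4,0) S=49.6484 payoff=38.7116 vs cont=38.4958 → 38.7116 [stop]  node(4,1) S=60.0497 payoff=28.3103 vs cont=28.1287 → 28.3103 [stop]  node(4,2) S=72.6300 payoff=15.7300 vs cont=16.9524 → 16.9524 [wait]  node(4,3) S=87.8459 payoff=0.5141 vs cont=7.6068 → 7.6068 [wait]  node(4,4) S=106.2494 payoff=0.0000 vs cont=2.1784 → 2.1784 [wait]  ⇒ S*(4)=60.0497
t_3: node(3,0) S=54.6020 payoff=33.7580 vs cont=33.5423 → 33.7580 [stop]  node(3,1) S=66.0410 payoff=22.3190 vs cont=22.6997 → 22.6997 [wait]  node(3,2) S=79.8764 payoff=8.4836 vs cont=12.3513 → 12.3513 [wait]  node(3,3) S=96.6104 payoff=0.0000 vs cont=4.9397 → 4.9397 [wait]  ⇒ S*(3)=54.6020
t_2: node(2,0) S=60.0497 payoff=28.3103 vs cont=28.2802 → 28.3103 [stop]  node(2,1) S=72.6300 payoff=15.7300 vs cont=17.5953 → 17.5953 [wait]  node(2,2) S=87.8459 payoff=0.5141 vs cont=8.7051 → 8.7051 [wait]  ⇒ S*(2)=60.0497
t_1: node(1,0) S=66.0410 payoff=22.3190 vs cont=23.0133 → 23.0133 [wait]  node(1,1) S=79.8764 payoff=8.4836 vs cont=13.2148 → 13.2148 [wait]  ⇒ S*(1)=-
t_0: node(0,0) S=72.6300 payoff=15.7300 vs cont=18.1764 → 18.1764 [wait]  ⇒ S*(0)=-

price = 18.1764
boundary = - - 60.0497 54.6020 60.0497 54.6020 60.0497 66.0410 72.6300
tree:
18.1764
23.0133 13.2148
28.3103 17.5953 8.7051
33.7580 22.6997 12.3513 4.9397
38.7116 28.3103 16.9524 7.6068 2.1784
43.2157 33.7580 22.3891 11.3581 3.7263 0.5724
47.3112 38.7116 28.3103 16.3158 6.2362 1.1231 0.0000
51.0352 43.2157 33.7580 22.3190 10.1265 2.2036 0.0000 0.0000
54.4213 47.3112 38.7116 28.3103 15.7300 4.3237 0.0000 0.0000 0.0000
57.5002 51.0352 43.2157 33.7580 22.3190 8.4836 0.0000 0.0000 0.0000 0.0000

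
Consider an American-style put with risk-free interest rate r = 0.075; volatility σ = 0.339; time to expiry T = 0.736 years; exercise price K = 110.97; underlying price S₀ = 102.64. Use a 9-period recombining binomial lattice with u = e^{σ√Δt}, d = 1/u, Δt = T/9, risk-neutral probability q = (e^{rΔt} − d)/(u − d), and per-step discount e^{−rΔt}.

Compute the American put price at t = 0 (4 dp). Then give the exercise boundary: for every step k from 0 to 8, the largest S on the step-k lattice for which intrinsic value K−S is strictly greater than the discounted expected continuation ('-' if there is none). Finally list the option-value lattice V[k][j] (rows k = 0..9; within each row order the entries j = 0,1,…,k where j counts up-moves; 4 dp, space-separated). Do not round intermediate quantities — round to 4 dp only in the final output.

price = 14.1317
boundary = - - 84.5499 76.7381 84.5499 76.7381 84.5499 93.1568 84.5499
tree:
14.1317
19.6395 8.9574
26.4201 13.2964 4.8546
34.2319 19.1025 7.8222 2.0331
41.3219 26.4201 12.2317 3.6373 0.5007
47.7569 34.2319 18.4172 6.3765 1.0229 0.0000
53.5973 41.3219 26.4201 10.8729 2.0896 0.0000 0.0000
58.8981 47.7569 34.2319 17.8132 4.2686 0.0000 0.0000 0.0000
63.7092 53.5973 41.3219 26.4201 8.7200 0.0000 0.0000 0.0000 0.0000
68.0757 58.8981 47.7569 34.2319 17.8132 0.0000 0.0000 0.0000 0.0000 0.0000

params: Δt=0.08178 u=1.10180 d=0.90761 q=0.50746 e^(-rΔt)=0.99389
t_9 payoffs: 68.0757 58.8981 47.7569 34.2319 17.8132 0.0000 0.0000 0.0000 0.0000 0.0000
t_8: node(8,0) S=47.2608 payoff=63.7092 vs cont=63.0306 → 63.7092 [stop]  node(8,1) S=57.3727 payoff=53.5973 vs cont=52.9188 → 53.5973 [stop]  node(8,2) S=69.6481 payoff=41.3219 vs cont=40.6434 → 41.3219 [stop]  node(8,3) S=84.5499 payoff=26.4201 vs cont=25.7416 → 26.4201 [stop]  node(8,4) S=102.6400 payoff=8.3300 vs cont=8.7200 → 8.7200 [wait]  node(8,5) S=124.6007 payoff=0.0000 vs cont=0.0000 → 0.0000 [wait]  node(8,6) S=151.2600 payoff=0.0000 vs cont=0.0000 → 0.0000 [wait]  node(8,7) S=183.6234 payoff=0.0000 vs cont=0.0000 → 0.0000 [wait]  node(8,8) S=222.9112 payoff=0.0000 vs cont=0.0000 → 0.0000 [wait]  ⇒ S*(8)=84.5499
t_7: node(7,0) S=52.0719 payoff=58.8981 vs cont=58.2196 → 58.8981 [stop]  node(7,1) S=63.2131 payoff=47.7569 vs cont=47.0784 → 47.7569 [stop]  node(7,2) S=76.7381 payoff=34.2319 vs cont=33.5534 → 34.2319 [stop]  node(7,3) S=93.1568 payoff=17.8132 vs cont=17.3313 → 17.8132 [stop]  node(7,4) S=113.0885 payoff=0.0000 vs cont=4.2686 → 4.2686 [wait]  node(7,5) S=137.2848 payoff=0.0000 vs cont=0.0000 → 0.0000 [wait]  node(7,6) S=166.6580 payoff=0.0000 vs cont=0.0000 → 0.0000 [wait]  node(7,7) S=202.3159 payoff=0.0000 vs cont=0.0000 → 0.0000 [wait]  ⇒ S*(7)=93.1568
t_6: node(6,0) S=57.3727 payoff=53.5973 vs cont=52.9188 → 53.5973 [stop]  node(6,1) S=69.6481 payoff=41.3219 vs cont=40.6434 → 41.3219 [stop]  node(6,2) S=84.5499 payoff=26.4201 vs cont=25.7416 → 26.4201 [stop]  node(6,3) S=102.6400 payoff=8.3300 vs cont=10.8729 → 10.8729 [wait]  node(6,4) S=124.6007 payoff=0.0000 vs cont=2.0896 → 2.0896 [wait]  node(6,5) S=151.2600 payoff=0.0000 vs cont=0.0000 → 0.0000 [wait]  node(6,6) S=183.6234 payoff=0.0000 vs cont=0.0000 → 0.0000 [wait]  ⇒ S*(6)=84.5499
t_5: node(5,0) S=63.2131 payoff=47.7569 vs cont=47.0784 → 47.7569 [stop]  node(5,1) S=76.7381 payoff=34.2319 vs cont=33.5534 → 34.2319 [stop]  node(5,2) S=93.1568 payoff=17.8132 vs cont=18.4172 → 18.4172 [wait]  node(5,3) S=113.0885 payoff=0.0000 vs cont=6.3765 → 6.3765 [wait]  node(5,4) S=137.2848 payoff=0.0000 vs cont=1.0229 → 1.0229 [wait]  node(5,5) S=166.6580 payoff=0.0000 vs cont=0.0000 → 0.0000 [wait]  ⇒ S*(5)=76.7381
t_4: node(4,0) S=69.6481 payoff=41.3219 vs cont=40.6434 → 41.3219 [stop]  node(4,1) S=84.5499 payoff=26.4201 vs cont=26.0463 → 26.4201 [stop]  node(4,2) S=102.6400 payoff=8.3300 vs cont=12.2317 → 12.2317 [wait]  node(4,3) S=124.6007 payoff=0.0000 vs cont=3.6373 → 3.6373 [wait]  node(4,4) S=151.2600 payoff=0.0000 vs cont=0.5007 → 0.5007 [wait]  ⇒ S*(4)=84.5499
t_3: node(3,0) S=76.7381 payoff=34.2319 vs cont=33.5534 → 34.2319 [stop]  node(3,1) S=93.1568 payoff=17.8132 vs cont=19.1025 → 19.1025 [wait]  node(3,2) S=113.0885 payoff=0.0000 vs cont=7.8222 → 7.8222 [wait]  node(3,3) S=137.2848 payoff=0.0000 vs cont=2.0331 → 2.0331 [wait]  ⇒ S*(3)=76.7381
t_2: node(2,0) S=84.5499 payoff=26.4201 vs cont=26.3919 → 26.4201 [stop]  node(2,1) S=102.6400 payoff=8.3300 vs cont=13.2964 → 13.2964 [wait]  node(2,2) S=124.6007 payoff=0.0000 vs cont=4.8546 → 4.8546 [wait]  ⇒ S*(2)=84.5499
t_1: node(1,0) S=93.1568 payoff=17.8132 vs cont=19.6395 → 19.6395 [wait]  node(1,1) S=113.0885 payoff=0.0000 vs cont=8.9574 → 8.9574 [wait]  ⇒ S*(1)=-
t_0: node(0,0) S=102.6400 payoff=8.3300 vs cont=14.1317 → 14.1317 [wait]  ⇒ S*(0)=-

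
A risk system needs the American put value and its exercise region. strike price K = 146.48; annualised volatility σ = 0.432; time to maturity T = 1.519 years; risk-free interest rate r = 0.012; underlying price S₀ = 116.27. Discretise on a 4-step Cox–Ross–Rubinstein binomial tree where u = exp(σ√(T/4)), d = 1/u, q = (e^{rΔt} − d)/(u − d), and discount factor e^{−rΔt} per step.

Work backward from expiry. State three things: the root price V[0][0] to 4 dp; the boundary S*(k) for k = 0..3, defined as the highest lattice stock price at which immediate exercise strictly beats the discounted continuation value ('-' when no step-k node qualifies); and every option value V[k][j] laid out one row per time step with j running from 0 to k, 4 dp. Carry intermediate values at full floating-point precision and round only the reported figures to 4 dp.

Δt=0.37975  u=1.30502  d=0.76627  q=0.44231  discount=0.99545
step 4 (expiry): payoffs max(K−S,0) = 106.3929 78.2090 30.2100 0.0000 0.0000
step 3: (k=3,j=0): S=52.3143, (K−S)⁺=94.1657, hold=93.4997 ⇒ V=94.1657 exercise | (k=3,j=1): S=89.0947, (K−S)⁺=57.3853, hold=56.7193 ⇒ V=57.3853 exercise | (k=3,j=2): S=151.7342, (K−S)⁺=0.0000, hold=16.7711 ⇒ V=16.7711 continue | (k=3,j=3): S=258.4133, (K−S)⁺=0.0000, hold=0.0000 ⇒ V=0.0000 continue  boundary S*=89.0947
step 2: (k=2,j=0): S=68.2710, (K−S)⁺=78.2090, hold=77.5430 ⇒ V=78.2090 exercise | (k=2,j=1): S=116.2700, (K−S)⁺=30.2100, hold=39.2418 ⇒ V=39.2418 continue | (k=2,j=2): S=198.0155, (K−S)⁺=0.0000, hold=9.3105 ⇒ V=9.3105 continue  boundary S*=68.2710
step 1: (k=1,j=0): S=89.0947, (K−S)⁺=57.3853, hold=60.6960 ⇒ V=60.6960 continue | (k=1,j=1): S=151.7342, (K−S)⁺=0.0000, hold=25.8845 ⇒ V=25.8845 continue  boundary S*=-
step 0: (k=0,j=0): S=116.2700, (K−S)⁺=30.2100, hold=45.0924 ⇒ V=45.0924 continue  boundary S*=-

price = 45.0924
boundary = - - 68.2710 89.0947
tree:
45.0924
60.6960 25.8845
78.2090 39.2418 9.3105
94.1657 57.3853 16.7711 0.0000
106.3929 78.2090 30.2100 0.0000 0.0000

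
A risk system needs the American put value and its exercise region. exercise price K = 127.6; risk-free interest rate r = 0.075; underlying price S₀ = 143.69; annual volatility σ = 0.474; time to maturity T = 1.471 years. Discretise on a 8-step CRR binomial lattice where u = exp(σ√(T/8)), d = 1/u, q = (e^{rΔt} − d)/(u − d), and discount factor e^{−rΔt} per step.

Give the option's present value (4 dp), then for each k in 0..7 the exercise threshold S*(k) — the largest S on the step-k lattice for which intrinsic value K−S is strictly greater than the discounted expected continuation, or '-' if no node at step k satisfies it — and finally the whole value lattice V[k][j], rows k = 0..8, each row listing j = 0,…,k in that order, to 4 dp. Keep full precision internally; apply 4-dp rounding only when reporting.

Δt=0.18388, u=1.22538, d=0.81607, q=0.48329, disc=e^(-rΔt)=0.98630
k=8 terminal: V=max(K-S,0) → 99.3350 85.1582 63.8709 31.9066 0.0000 0.0000 0.0000 0.0000 0.0000
k=7: j=0 S=34.6355 intr=92.9645 cont=91.2169 V=92.9645[EX]; j=1 S=52.0074 intr=75.5926 cont=73.8450 V=75.5926[EX]; j=2 S=78.0926 intr=49.5074 cont=47.7598 V=49.5074[EX]; j=3 S=117.2612 intr=10.3388 cont=16.2608 V=16.2608[hold]; j=4 S=176.0754 intr=0.0000 cont=0.0000 V=0.0000[hold]; j=5 S=264.3889 intr=0.0000 cont=0.0000 V=0.0000[hold]; j=6 S=396.9973 intr=0.0000 cont=0.0000 V=0.0000[hold]; j=7 S=596.1177 intr=0.0000 cont=0.0000 V=0.0000[hold]  S*(7)=78.0926
k=6: j=0 S=42.4418 intr=85.1582 cont=83.4106 V=85.1582[EX]; j=1 S=63.7291 intr=63.8709 cont=62.1233 V=63.8709[EX]; j=2 S=95.6934 intr=31.9066 cont=32.9818 V=32.9818[hold]; j=3 S=143.6900 intr=0.0000 cont=8.2871 V=8.2871[hold]; j=4 S=215.7600 intr=0.0000 cont=0.0000 V=0.0000[hold]; j=5 S=323.9779 intr=0.0000 cont=0.0000 V=0.0000[hold]; j=6 S=486.4742 intr=0.0000 cont=0.0000 V=0.0000[hold]  S*(6)=63.7291
k=5: j=0 S=52.0074 intr=75.5926 cont=73.8450 V=75.5926[EX]; j=1 S=78.0926 intr=49.5074 cont=48.2723 V=49.5074[EX]; j=2 S=117.2612 intr=10.3388 cont=20.7589 V=20.7589[hold]; j=3 S=176.0754 intr=0.0000 cont=4.2234 V=4.2234[hold]; j=4 S=264.3889 intr=0.0000 cont=0.0000 V=0.0000[hold]; j=5 S=396.9973 intr=0.0000 cont=0.0000 V=0.0000[hold]  S*(5)=78.0926
k=4: j=0 S=63.7291 intr=63.8709 cont=62.1233 V=63.8709[EX]; j=1 S=95.6934 intr=31.9066 cont=35.1259 V=35.1259[hold]; j=2 S=143.6900 intr=0.0000 cont=12.5927 V=12.5927[hold]; j=3 S=215.7600 intr=0.0000 cont=2.1524 V=2.1524[hold]; j=4 S=323.9779 intr=0.0000 cont=0.0000 V=0.0000[hold]  S*(4)=63.7291
k=3: j=0 S=78.0926 intr=49.5074 cont=49.2943 V=49.5074[EX]; j=1 S=117.2612 intr=10.3388 cont=23.9040 V=23.9040[hold]; j=2 S=176.0754 intr=0.0000 cont=7.4437 V=7.4437[hold]; j=3 S=264.3889 intr=0.0000 cont=1.0969 V=1.0969[hold]  S*(3)=78.0926
k=2: j=0 S=95.6934 intr=31.9066 cont=36.6250 V=36.6250[hold]; j=1 S=143.6900 intr=0.0000 cont=15.7305 V=15.7305[hold]; j=2 S=215.7600 intr=0.0000 cont=4.3164 V=4.3164[hold]  S*(2)=-
k=1: j=0 S=117.2612 intr=10.3388 cont=26.1637 V=26.1637[hold]; j=1 S=176.0754 intr=0.0000 cont=10.0743 V=10.0743[hold]  S*(1)=-
k=0: j=0 S=143.6900 intr=0.0000 cont=18.1361 V=18.1361[hold]  S*(0)=-

price = 18.1361
boundary = - - - 78.0926 63.7291 78.0926 63.7291 78.0926
tree:
18.1361
26.1637 10.0743
36.6250 15.7305 4.3164
49.5074 23.9040 7.4437 1.0969
63.8709 35.1259 12.5927 2.1524 0.0000
75.5926 49.5074 20.7589 4.2234 0.0000 0.0000
85.1582 63.8709 32.9818 8.2871 0.0000 0.0000 0.0000
92.9645 75.5926 49.5074 16.2608 0.0000 0.0000 0.0000 0.0000
99.3350 85.1582 63.8709 31.9066 0.0000 0.0000 0.0000 0.0000 0.0000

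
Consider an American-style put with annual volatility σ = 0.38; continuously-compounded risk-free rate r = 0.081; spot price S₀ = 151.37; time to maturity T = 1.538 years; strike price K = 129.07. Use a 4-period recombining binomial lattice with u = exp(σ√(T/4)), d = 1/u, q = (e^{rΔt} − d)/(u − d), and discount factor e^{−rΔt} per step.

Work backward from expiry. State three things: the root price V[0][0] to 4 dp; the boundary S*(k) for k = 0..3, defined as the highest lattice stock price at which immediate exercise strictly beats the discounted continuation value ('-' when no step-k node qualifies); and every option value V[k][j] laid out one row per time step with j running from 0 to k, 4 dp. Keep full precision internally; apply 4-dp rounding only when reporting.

Δt=0.38450, u=1.26571, d=0.79007, q=0.50787, disc=e^(-rΔt)=0.96934
k=4 terminal: V=max(K-S,0) → 70.0896 34.5827 0.0000 0.0000 0.0000
k=3: j=0 S=74.6518 intr=54.4182 cont=50.4603 V=54.4182[EX]; j=1 S=119.5933 intr=9.4767 cont=16.4972 V=16.4972[hold]; j=2 S=191.5900 intr=0.0000 cont=0.0000 V=0.0000[hold]; j=3 S=306.9298 intr=0.0000 cont=0.0000 V=0.0000[hold]  S*(3)=74.6518
k=2: j=0 S=94.4873 intr=34.5827 cont=34.0809 V=34.5827[EX]; j=1 S=151.3700 intr=0.0000 cont=7.8697 V=7.8697[hold]; j=2 S=242.4968 intr=0.0000 cont=0.0000 V=0.0000[hold]  S*(2)=94.4873
k=1: j=0 S=119.5933 intr=9.4767 cont=20.3714 V=20.3714[hold]; j=1 S=191.5900 intr=0.0000 cont=3.7541 V=3.7541[hold]  S*(1)=-
k=0: j=0 S=151.3700 intr=0.0000 cont=11.5661 V=11.5661[hold]  S*(0)=-

price = 11.5661
boundary = - - 94.4873 74.6518
tree:
11.5661
20.3714 3.7541
34.5827 7.8697 0.0000
54.4182 16.4972 0.0000 0.0000
70.0896 34.5827 0.0000 0.0000 0.0000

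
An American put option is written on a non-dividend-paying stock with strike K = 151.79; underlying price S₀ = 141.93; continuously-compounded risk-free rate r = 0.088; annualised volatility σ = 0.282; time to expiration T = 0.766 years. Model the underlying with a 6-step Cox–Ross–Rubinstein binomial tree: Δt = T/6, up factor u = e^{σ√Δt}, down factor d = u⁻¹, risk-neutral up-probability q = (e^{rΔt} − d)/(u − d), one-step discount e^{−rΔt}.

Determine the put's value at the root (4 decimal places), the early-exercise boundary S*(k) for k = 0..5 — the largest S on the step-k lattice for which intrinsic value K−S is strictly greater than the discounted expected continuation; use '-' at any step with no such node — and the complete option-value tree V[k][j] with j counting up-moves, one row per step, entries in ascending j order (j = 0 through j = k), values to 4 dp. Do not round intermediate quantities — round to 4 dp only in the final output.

Δt=0.12767  u=1.10601  d=0.90415  q=0.53080  discount=0.98883
step 6 (expiry): payoffs max(K−S,0) = 74.2515 56.9402 35.7640 9.8600 0.0000 0.0000 0.0000
step 5: (k=5,j=0): S=85.7584, (K−S)⁺=66.0316, hold=64.3358 ⇒ V=66.0316 exercise | (k=5,j=1): S=104.9049, (K−S)⁺=46.8851, hold=45.1893 ⇒ V=46.8851 exercise | (k=5,j=2): S=128.3260, (K−S)⁺=23.4640, hold=21.7682 ⇒ V=23.4640 exercise | (k=5,j=3): S=156.9762, (K−S)⁺=0.0000, hold=4.5746 ⇒ V=4.5746 continue | (k=5,j=4): S=192.0227, (K−S)⁺=0.0000, hold=0.0000 ⇒ V=0.0000 continue | (k=5,j=5): S=234.8938, (K−S)⁺=0.0000, hold=0.0000 ⇒ V=0.0000 continue  boundary S*=128.3260
step 4: (k=4,j=0): S=94.8498, (K−S)⁺=56.9402, hold=55.2445 ⇒ V=56.9402 exercise | (k=4,j=1): S=116.0260, (K−S)⁺=35.7640, hold=34.0683 ⇒ V=35.7640 exercise | (k=4,j=2): S=141.9300, (K−S)⁺=9.8600, hold=13.2874 ⇒ V=13.2874 continue | (k=4,j=3): S=173.6174, (K−S)⁺=0.0000, hold=2.1224 ⇒ V=2.1224 continue | (k=4,j=4): S=212.3793, (K−S)⁺=0.0000, hold=0.0000 ⇒ V=0.0000 continue  boundary S*=116.0260
step 3: (k=3,j=0): S=104.9049, (K−S)⁺=46.8851, hold=45.1893 ⇒ V=46.8851 exercise | (k=3,j=1): S=128.3260, (K−S)⁺=23.4640, hold=23.5671 ⇒ V=23.5671 continue | (k=3,j=2): S=156.9762, (K−S)⁺=0.0000, hold=7.2788 ⇒ V=7.2788 continue | (k=3,j=3): S=192.0227, (K−S)⁺=0.0000, hold=0.9847 ⇒ V=0.9847 continue  boundary S*=104.9049
step 2: (k=2,j=0): S=116.0260, (K−S)⁺=35.7640, hold=34.1224 ⇒ V=35.7640 exercise | (k=2,j=1): S=141.9300, (K−S)⁺=9.8600, hold=14.7546 ⇒ V=14.7546 continue | (k=2,j=2): S=173.6174, (K−S)⁺=0.0000, hold=3.8939 ⇒ V=3.8939 continue  boundary S*=116.0260
step 1: (k=1,j=0): S=128.3260, (K−S)⁺=23.4640, hold=24.3372 ⇒ V=24.3372 continue | (k=1,j=1): S=156.9762, (K−S)⁺=0.0000, hold=8.8893 ⇒ V=8.8893 continue  boundary S*=-
step 0: (k=0,j=0): S=141.9300, (K−S)⁺=9.8600, hold=15.9572 ⇒ V=15.9572 continue  boundary S*=-

price = 15.9572
boundary = - - 116.0260 104.9049 116.0260 128.3260
tree:
15.9572
24.3372 8.8893
35.7640 14.7546 3.8939
46.8851 23.5671 7.2788 0.9847
56.9402 35.7640 13.2874 2.1224 0.0000
66.0316 46.8851 23.4640 4.5746 0.0000 0.0000
74.2515 56.9402 35.7640 9.8600 0.0000 0.0000 0.0000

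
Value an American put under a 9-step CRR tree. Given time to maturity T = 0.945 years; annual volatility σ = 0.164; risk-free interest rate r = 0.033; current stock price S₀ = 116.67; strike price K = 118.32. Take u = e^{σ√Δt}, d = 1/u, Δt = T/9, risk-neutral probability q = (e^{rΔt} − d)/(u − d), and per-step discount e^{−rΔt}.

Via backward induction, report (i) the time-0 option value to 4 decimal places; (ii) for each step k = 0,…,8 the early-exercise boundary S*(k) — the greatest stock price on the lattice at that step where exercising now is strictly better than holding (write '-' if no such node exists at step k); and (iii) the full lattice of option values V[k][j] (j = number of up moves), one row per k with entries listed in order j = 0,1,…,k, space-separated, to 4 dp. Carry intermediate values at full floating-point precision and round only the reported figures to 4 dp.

price = 6.9406
boundary = - - - 99.4767 94.3283 99.4767 104.9061 99.4767 104.9061
tree:
6.9406
9.9894 4.1654
13.9491 6.3917 2.1330
18.8433 9.5130 3.5458 0.8397
23.9917 13.6643 5.7347 1.5438 0.1938
28.8736 18.8433 8.9627 2.7858 0.4047 0.0000
33.5029 23.9917 13.4139 4.9032 0.8448 0.0000 0.0000
37.8926 28.8736 18.8433 8.3309 1.7638 0.0000 0.0000 0.0000
42.0551 33.5029 23.9917 13.4139 3.6825 0.0000 0.0000 0.0000 0.0000
46.0022 37.8926 28.8736 18.8433 7.6882 0.0000 0.0000 0.0000 0.0000 0.0000

Δt=0.10500, u=1.05458, d=0.94825, q=0.51936, disc=e^(-rΔt)=0.99654
k=9 terminal: V=max(K-S,0) → 46.0022 37.8926 28.8736 18.8433 7.6882 0.0000 0.0000 0.0000 0.0000 0.0000
k=8: j=0 S=76.2649 intr=42.0551 cont=41.6458 V=42.0551[EX]; j=1 S=84.8171 intr=33.5029 cont=33.0936 V=33.5029[EX]; j=2 S=94.3283 intr=23.9917 cont=23.5824 V=23.9917[EX]; j=3 S=104.9061 intr=13.4139 cont=13.0047 V=13.4139[EX]; j=4 S=116.6700 intr=1.6500 cont=3.6825 V=3.6825[hold]; j=5 S=129.7531 intr=0.0000 cont=0.0000 V=0.0000[hold]; j=6 S=144.3034 intr=0.0000 cont=0.0000 V=0.0000[hold]; j=7 S=160.4852 intr=0.0000 cont=0.0000 V=0.0000[hold]; j=8 S=178.4817 intr=0.0000 cont=0.0000 V=0.0000[hold]  S*(8)=104.9061
k=7: j=0 S=80.4274 intr=37.8926 cont=37.4833 V=37.8926[EX]; j=1 S=89.4464 intr=28.8736 cont=28.4644 V=28.8736[EX]; j=2 S=99.4767 intr=18.8433 cont=18.4341 V=18.8433[EX]; j=3 S=110.6318 intr=7.6882 cont=8.3309 V=8.3309[hold]; j=4 S=123.0378 intr=0.0000 cont=1.7638 V=1.7638[hold]; j=5 S=136.8350 intr=0.0000 cont=0.0000 V=0.0000[hold]; j=6 S=152.1794 intr=0.0000 cont=0.0000 V=0.0000[hold]; j=7 S=169.2444 intr=0.0000 cont=0.0000 V=0.0000[hold]  S*(7)=99.4767
k=6: j=0 S=84.8171 intr=33.5029 cont=33.0936 V=33.5029[EX]; j=1 S=94.3283 intr=23.9917 cont=23.5824 V=23.9917[EX]; j=2 S=104.9061 intr=13.4139 cont=13.3373 V=13.4139[EX]; j=3 S=116.6700 intr=1.6500 cont=4.9032 V=4.9032[hold]; j=4 S=129.7531 intr=0.0000 cont=0.8448 V=0.8448[hold]; j=5 S=144.3034 intr=0.0000 cont=0.0000 V=0.0000[hold]; j=6 S=160.4852 intr=0.0000 cont=0.0000 V=0.0000[hold]  S*(6)=104.9061
k=5: j=0 S=89.4464 intr=28.8736 cont=28.4644 V=28.8736[EX]; j=1 S=99.4767 intr=18.8433 cont=18.4341 V=18.8433[EX]; j=2 S=110.6318 intr=7.6882 cont=8.9627 V=8.9627[hold]; j=3 S=123.0378 intr=0.0000 cont=2.7858 V=2.7858[hold]; j=4 S=136.8350 intr=0.0000 cont=0.4047 V=0.4047[hold]; j=5 S=152.1794 intr=0.0000 cont=0.0000 V=0.0000[hold]  S*(5)=99.4767
k=4: j=0 S=94.3283 intr=23.9917 cont=23.5824 V=23.9917[EX]; j=1 S=104.9061 intr=13.4139 cont=13.6643 V=13.6643[hold]; j=2 S=116.6700 intr=1.6500 cont=5.7347 V=5.7347[hold]; j=3 S=129.7531 intr=0.0000 cont=1.5438 V=1.5438[hold]; j=4 S=144.3034 intr=0.0000 cont=0.1938 V=0.1938[hold]  S*(4)=94.3283
k=3: j=0 S=99.4767 intr=18.8433 cont=18.5636 V=18.8433[EX]; j=1 S=110.6318 intr=7.6882 cont=9.5130 V=9.5130[hold]; j=2 S=123.0378 intr=0.0000 cont=3.5458 V=3.5458[hold]; j=3 S=136.8350 intr=0.0000 cont=0.8397 V=0.8397[hold]  S*(3)=99.4767
k=2: j=0 S=104.9061 intr=13.4139 cont=13.9491 V=13.9491[hold]; j=1 S=116.6700 intr=1.6500 cont=6.3917 V=6.3917[hold]; j=2 S=129.7531 intr=0.0000 cont=2.1330 V=2.1330[hold]  S*(2)=-
k=1: j=0 S=110.6318 intr=7.6882 cont=9.9894 V=9.9894[hold]; j=1 S=123.0378 intr=0.0000 cont=4.1654 V=4.1654[hold]  S*(1)=-
k=0: j=0 S=116.6700 intr=1.6500 cont=6.9406 V=6.9406[hold]  S*(0)=-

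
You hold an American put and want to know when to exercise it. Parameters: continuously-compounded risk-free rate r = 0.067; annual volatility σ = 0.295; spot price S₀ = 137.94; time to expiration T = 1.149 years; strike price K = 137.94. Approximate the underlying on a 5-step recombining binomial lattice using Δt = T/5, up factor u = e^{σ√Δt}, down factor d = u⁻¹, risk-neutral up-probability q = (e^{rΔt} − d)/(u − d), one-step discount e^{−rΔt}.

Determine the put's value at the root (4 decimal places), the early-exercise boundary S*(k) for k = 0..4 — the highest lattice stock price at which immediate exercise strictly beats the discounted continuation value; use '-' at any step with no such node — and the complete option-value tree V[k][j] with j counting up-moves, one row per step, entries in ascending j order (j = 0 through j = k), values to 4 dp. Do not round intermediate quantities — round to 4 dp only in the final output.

params: Δt=0.22980 u=1.15190 d=0.86813 q=0.51938 e^(-rΔt)=0.98472
t_5 payoffs: 69.9241 47.6910 18.1904 0.0000 0.0000 0.0000
t_4: node(4,0) S=78.3477 payoff=59.5923 vs cont=57.4847 → 59.5923 [stop]  node(4,1) S=103.9581 payoff=33.9819 vs cont=31.8744 → 33.9819 [stop]  node(4,2) S=137.9400 payoff=0.0000 vs cont=8.6090 → 8.6090 [wait]  node(4,3) S=183.0300 payoff=0.0000 vs cont=0.0000 → 0.0000 [wait]  node(4,4) S=242.8590 payoff=0.0000 vs cont=0.0000 → 0.0000 [wait]  ⇒ S*(4)=103.9581
t_3: node(3,0) S=90.2490 payoff=47.6910 vs cont=45.5835 → 47.6910 [stop]  node(3,1) S=119.7496 payoff=18.1904 vs cont=20.4859 → 20.4859 [wait]  node(3,2) S=158.8935 payoff=0.0000 vs cont=4.0745 → 4.0745 [wait]  node(3,3) S=210.8328 payoff=0.0000 vs cont=0.0000 → 0.0000 [wait]  ⇒ S*(3)=90.2490
t_2: node(2,0) S=103.9581 payoff=33.9819 vs cont=33.0484 → 33.9819 [stop]  node(2,1) S=137.9400 payoff=0.0000 vs cont=11.7793 → 11.7793 [wait]  node(2,2) S=183.0300 payoff=0.0000 vs cont=1.9283 → 1.9283 [wait]  ⇒ S*(2)=103.9581
t_1: node(1,0) S=119.7496 payoff=18.1904 vs cont=22.1073 → 22.1073 [wait]  node(1,1) S=158.8935 payoff=0.0000 vs cont=6.5611 → 6.5611 [wait]  ⇒ S*(1)=-
t_0: node(0,0) S=137.9400 payoff=0.0000 vs cont=13.8185 → 13.8185 [wait]  ⇒ S*(0)=-

price = 13.8185
boundary = - - 103.9581 90.2490 103.9581
tree:
13.8185
22.1073 6.5611
33.9819 11.7793 1.9283
47.6910 20.4859 4.0745 0.0000
59.5923 33.9819 8.6090 0.0000 0.0000
69.9241 47.6910 18.1904 0.0000 0.0000 0.0000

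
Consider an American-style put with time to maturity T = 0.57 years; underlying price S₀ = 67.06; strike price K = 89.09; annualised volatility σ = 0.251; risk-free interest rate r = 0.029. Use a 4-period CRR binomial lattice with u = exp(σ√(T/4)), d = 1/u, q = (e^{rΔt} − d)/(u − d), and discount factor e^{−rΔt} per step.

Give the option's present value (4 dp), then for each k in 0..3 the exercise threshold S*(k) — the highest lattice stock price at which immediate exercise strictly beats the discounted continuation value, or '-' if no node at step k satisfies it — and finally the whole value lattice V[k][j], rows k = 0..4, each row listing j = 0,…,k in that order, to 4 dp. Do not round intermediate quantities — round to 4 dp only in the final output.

price = 22.0300
boundary = 67.0600 60.9978 67.0600 73.7247
tree:
22.0300
28.0922 15.8085
33.6064 22.0300 9.6722
38.6222 28.0922 15.3653 4.0173
43.1844 33.6064 22.0300 8.0382 0.0000

Δt=0.14250, u=1.09938, d=0.90960, q=0.49815, disc=e^(-rΔt)=0.99588
k=4 terminal: V=max(K-S,0) → 43.1844 33.6064 22.0300 8.0382 0.0000
k=3: j=0 S=50.4678 intr=38.6222 cont=38.2547 V=38.6222[EX]; j=1 S=60.9978 intr=28.0922 cont=27.7248 V=28.0922[EX]; j=2 S=73.7247 intr=15.3653 cont=14.9979 V=15.3653[EX]; j=3 S=89.1071 intr=0.0000 cont=4.0173 V=4.0173[hold]  S*(3)=73.7247
k=2: j=0 S=55.4836 intr=33.6064 cont=33.2390 V=33.6064[EX]; j=1 S=67.0600 intr=22.0300 cont=21.6626 V=22.0300[EX]; j=2 S=81.0518 intr=8.0382 cont=9.6722 V=9.6722[hold]  S*(2)=67.0600
k=1: j=0 S=60.9978 intr=28.0922 cont=27.7248 V=28.0922[EX]; j=1 S=73.7247 intr=15.3653 cont=15.8085 V=15.8085[hold]  S*(1)=60.9978
k=0: j=0 S=67.0600 intr=22.0300 cont=21.8825 V=22.0300[EX]  S*(0)=67.0600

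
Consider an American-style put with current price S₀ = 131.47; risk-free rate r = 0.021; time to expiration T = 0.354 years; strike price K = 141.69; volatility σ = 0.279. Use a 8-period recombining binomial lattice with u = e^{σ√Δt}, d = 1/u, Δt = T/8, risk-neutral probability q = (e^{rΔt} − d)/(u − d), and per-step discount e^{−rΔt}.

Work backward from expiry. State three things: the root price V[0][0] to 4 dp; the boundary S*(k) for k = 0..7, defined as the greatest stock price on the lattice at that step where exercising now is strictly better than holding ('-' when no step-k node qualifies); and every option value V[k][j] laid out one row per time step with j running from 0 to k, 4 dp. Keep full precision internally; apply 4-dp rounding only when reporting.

Δt=0.04425  u=1.06045  d=0.94300  q=0.49325  discount=0.99907
step 8 (expiry): payoffs max(K−S,0) = 59.4812 49.2425 37.7285 24.7806 10.2200 0.0000 0.0000 0.0000 0.0000
step 7: (k=7,j=0): S=87.1780, (K−S)⁺=54.5120, hold=54.3804 ⇒ V=54.5120 exercise | (k=7,j=1): S=98.0356, (K−S)⁺=43.6544, hold=43.5228 ⇒ V=43.6544 exercise | (k=7,j=2): S=110.2455, (K−S)⁺=31.4445, hold=31.3129 ⇒ V=31.4445 exercise | (k=7,j=3): S=123.9761, (K−S)⁺=17.7139, hold=17.5823 ⇒ V=17.7139 exercise | (k=7,j=4): S=139.4168, (K−S)⁺=2.2732, hold=5.1742 ⇒ V=5.1742 continue | (k=7,j=5): S=156.7806, (K−S)⁺=0.0000, hold=0.0000 ⇒ V=0.0000 continue | (k=7,j=6): S=176.3069, (K−S)⁺=0.0000, hold=0.0000 ⇒ V=0.0000 continue | (k=7,j=7): S=198.2652, (K−S)⁺=0.0000, hold=0.0000 ⇒ V=0.0000 continue  boundary S*=123.9761
step 6: (k=6,j=0): S=92.4475, (K−S)⁺=49.2425, hold=49.1109 ⇒ V=49.2425 exercise | (k=6,j=1): S=103.9615, (K−S)⁺=37.7285, hold=37.5969 ⇒ V=37.7285 exercise | (k=6,j=2): S=116.9094, (K−S)⁺=24.7806, hold=24.6490 ⇒ V=24.7806 exercise | (k=6,j=3): S=131.4700, (K−S)⁺=10.2200, hold=11.5180 ⇒ V=11.5180 continue | (k=6,j=4): S=147.8440, (K−S)⁺=0.0000, hold=2.6196 ⇒ V=2.6196 continue | (k=6,j=5): S=166.2574, (K−S)⁺=0.0000, hold=0.0000 ⇒ V=0.0000 continue | (k=6,j=6): S=186.9640, (K−S)⁺=0.0000, hold=0.0000 ⇒ V=0.0000 continue  boundary S*=116.9094
step 5: (k=5,j=0): S=98.0356, (K−S)⁺=43.6544, hold=43.5228 ⇒ V=43.6544 exercise | (k=5,j=1): S=110.2455, (K−S)⁺=31.4445, hold=31.3129 ⇒ V=31.4445 exercise | (k=5,j=2): S=123.9761, (K−S)⁺=17.7139, hold=18.2219 ⇒ V=18.2219 continue | (k=5,j=3): S=139.4168, (K−S)⁺=2.2732, hold=7.1223 ⇒ V=7.1223 continue | (k=5,j=4): S=156.7806, (K−S)⁺=0.0000, hold=1.3263 ⇒ V=1.3263 continue | (k=5,j=5): S=176.3069, (K−S)⁺=0.0000, hold=0.0000 ⇒ V=0.0000 continue  boundary S*=110.2455
step 4: (k=4,j=0): S=103.9615, (K−S)⁺=37.7285, hold=37.5969 ⇒ V=37.7285 exercise | (k=4,j=1): S=116.9094, (K−S)⁺=24.7806, hold=24.8993 ⇒ V=24.8993 continue | (k=4,j=2): S=131.4700, (K−S)⁺=10.2200, hold=12.7352 ⇒ V=12.7352 continue | (k=4,j=3): S=147.8440, (K−S)⁺=0.0000, hold=4.2594 ⇒ V=4.2594 continue | (k=4,j=4): S=166.2574, (K−S)⁺=0.0000, hold=0.6715 ⇒ V=0.6715 continue  boundary S*=103.9615
step 3: (k=3,j=0): S=110.2455, (K−S)⁺=31.4445, hold=31.3714 ⇒ V=31.4445 exercise | (k=3,j=1): S=123.9761, (K−S)⁺=17.7139, hold=18.8818 ⇒ V=18.8818 continue | (k=3,j=2): S=139.4168, (K−S)⁺=2.2732, hold=8.5466 ⇒ V=8.5466 continue | (k=3,j=3): S=156.7806, (K−S)⁺=0.0000, hold=2.4874 ⇒ V=2.4874 continue  boundary S*=110.2455
step 2: (k=2,j=0): S=116.9094, (K−S)⁺=24.7806, hold=25.2245 ⇒ V=25.2245 continue | (k=2,j=1): S=131.4700, (K−S)⁺=10.2200, hold=13.7712 ⇒ V=13.7712 continue | (k=2,j=2): S=147.8440, (K−S)⁺=0.0000, hold=5.5527 ⇒ V=5.5527 continue  boundary S*=-
step 1: (k=1,j=0): S=123.9761, (K−S)⁺=17.7139, hold=19.5570 ⇒ V=19.5570 continue | (k=1,j=1): S=139.4168, (K−S)⁺=2.2732, hold=9.7084 ⇒ V=9.7084 continue  boundary S*=-
step 0: (k=0,j=0): S=131.4700, (K−S)⁺=10.2200, hold=14.6856 ⇒ V=14.6856 continue  boundary S*=-

price = 14.6856
boundary = - - - 110.2455 103.9615 110.2455 116.9094 123.9761
tree:
14.6856
19.5570 9.7084
25.2245 13.7712 5.5527
31.4445 18.8818 8.5466 2.4874
37.7285 24.8993 12.7352 4.2594 0.6715
43.6544 31.4445 18.2219 7.1223 1.3263 0.0000
49.2425 37.7285 24.7806 11.5180 2.6196 0.0000 0.0000
54.5120 43.6544 31.4445 17.7139 5.1742 0.0000 0.0000 0.0000
59.4812 49.2425 37.7285 24.7806 10.2200 0.0000 0.0000 0.0000 0.0000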